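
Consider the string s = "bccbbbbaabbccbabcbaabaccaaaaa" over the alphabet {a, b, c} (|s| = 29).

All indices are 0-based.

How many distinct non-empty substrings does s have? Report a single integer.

sorted suffixes:
  #0 SA[0]=28  'a'
  #1 SA[1]=27  'aa'
  #2 SA[2]=26  'aaa'
  #3 SA[3]=25  'aaaa'
  #4 SA[4]=24  'aaaaa'
  #5 SA[5]=18  'aabaccaaaaa'
  #6 SA[6]=7  'aabbccbabcbaabaccaaaaa'
  #7 SA[7]=19  'abaccaaaaa'
  #8 SA[8]=8  'abbccbabcbaabaccaaaaa'
  #9 SA[9]=14  'abcbaabaccaaaaa'
  #10 SA[10]=21  'accaaaaa'
  #11 SA[11]=17  'baabaccaaaaa'
  #12 SA[12]=6  'baabbccbabcbaabaccaaaaa'
  #13 SA[13]=13  'babcbaabaccaaaaa'
  #14 SA[14]=20  'baccaaaaa'
  #15 SA[15]=5  'bbaabbccbabcbaabaccaaaaa'
  #16 SA[16]=4  'bbbaabbccbabcbaabaccaaaaa'
  #17 SA[17]=3  'bbbbaabbccbabcbaabaccaaaaa'
  #18 SA[18]=9  'bbccbabcbaabaccaaaaa'
  #19 SA[19]=15  'bcbaabaccaaaaa'
  #20 SA[20]=10  'bccbabcbaabaccaaaaa'
  #21 SA[21]=0  'bccbbbbaabbccbabcbaabaccaaaaa'
  #22 SA[22]=23  'caaaaa'
  #23 SA[23]=16  'cbaabaccaaaaa'
  #24 SA[24]=12  'cbabcbaabaccaaaaa'
  #25 SA[25]=2  'cbbbbaabbccbabcbaabaccaaaaa'
  #26 SA[26]=22  'ccaaaaa'
  #27 SA[27]=11  'ccbabcbaabaccaaaaa'
  #28 SA[28]=1  'ccbbbbaabbccbabcbaabaccaaaaa'

SA = [28, 27, 26, 25, 24, 18, 7, 19, 8, 14, 21, 17, 6, 13, 20, 5, 4, 3, 9, 15, 10, 0, 23, 16, 12, 2, 22, 11, 1]
[i] adj suffixes → lcp
  [1] 28/27 → 1 ('a')
  [2] 27/26 → 2 ('aa')
  [3] 26/25 → 3 ('aaa')
  [4] 25/24 → 4 ('aaaa')
  [5] 24/18 → 2 ('aa')
  [6] 18/7 → 3 ('aab')
  [7] 7/19 → 1 ('a')
  [8] 19/8 → 2 ('ab')
  [9] 8/14 → 2 ('ab')
  [10] 14/21 → 1 ('a')
  [11] 21/17 → 0 ('')
  [12] 17/6 → 4 ('baab')
  [13] 6/13 → 2 ('ba')
  [14] 13/20 → 2 ('ba')
  [15] 20/5 → 1 ('b')
  [16] 5/4 → 2 ('bb')
  [17] 4/3 → 3 ('bbb')
  [18] 3/9 → 2 ('bb')
  [19] 9/15 → 1 ('b')
  [20] 15/10 → 2 ('bc')
  [21] 10/0 → 4 ('bccb')
  [22] 0/23 → 0 ('')
  [23] 23/16 → 1 ('c')
  [24] 16/12 → 3 ('cba')
  [25] 12/2 → 2 ('cb')
  [26] 2/22 → 1 ('c')
  [27] 22/11 → 2 ('cc')
  [28] 11/1 → 3 ('ccb')

n(n+1)/2 = 29·30/2 = 435
Σ LCP = 0 + 1 + 2 + 3 + 4 + 2 + 3 + 1 + 2 + 2 + 1 + 0 + 4 + 2 + 2 + 1 + 2 + 3 + 2 + 1 + 2 + 4 + 0 + 1 + 3 + 2 + 1 + 2 + 3 = 56
distinct = 435 − 56 = 379

379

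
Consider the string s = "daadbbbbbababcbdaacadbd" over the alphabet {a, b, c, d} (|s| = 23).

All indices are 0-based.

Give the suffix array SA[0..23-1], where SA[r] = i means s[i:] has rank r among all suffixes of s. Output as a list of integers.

sorted suffixes:
  #0 SA[0]=16  'aacadbd'
  #1 SA[1]=1  'aadbbbbbababcbdaacadbd'
  #2 SA[2]=9  'ababcbdaacadbd'
  #3 SA[3]=11  'abcbdaacadbd'
  #4 SA[4]=17  'acadbd'
  #5 SA[5]=2  'adbbbbbababcbdaacadbd'
  #6 SA[6]=19  'adbd'
  #7 SA[7]=8  'bababcbdaacadbd'
  #8 SA[8]=10  'babcbdaacadbd'
  #9 SA[9]=7  'bbababcbdaacadbd'
  #10 SA[10]=6  'bbbababcbdaacadbd'
  #11 SA[11]=5  'bbbbababcbdaacadbd'
  #12 SA[12]=4  'bbbbbababcbdaacadbd'
  #13 SA[13]=12  'bcbdaacadbd'
  #14 SA[14]=21  'bd'
  #15 SA[15]=14  'bdaacadbd'
  #16 SA[16]=18  'cadbd'
  #17 SA[17]=13  'cbdaacadbd'
  #18 SA[18]=22  'd'
  #19 SA[19]=15  'daacadbd'
  #20 SA[20]=0  'daadbbbbbababcbdaacadbd'
  #21 SA[21]=3  'dbbbbbababcbdaacadbd'
  #22 SA[22]=20  'dbd'

[16, 1, 9, 11, 17, 2, 19, 8, 10, 7, 6, 5, 4, 12, 21, 14, 18, 13, 22, 15, 0, 3, 20]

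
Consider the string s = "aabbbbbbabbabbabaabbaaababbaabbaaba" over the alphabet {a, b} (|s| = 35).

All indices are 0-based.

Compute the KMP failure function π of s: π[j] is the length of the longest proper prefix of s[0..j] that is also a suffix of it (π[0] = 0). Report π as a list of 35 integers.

[0, 1, 0, 0, 0, 0, 0, 0, 1, 0, 0, 1, 0, 0, 1, 0, 1, 2, 3, 4, 1, 2, 2, 3, 1, 0, 0, 1, 2, 3, 4, 1, 2, 3, 1]

π[0] = 0
j=1 s[j]='a': π[1]=1 (border 'a')
j=2 s[j]='b': k: 1→0; π[2]=0 (border '')
j=3 s[j]='b': π[3]=0 (border '')
j=4 s[j]='b': π[4]=0 (border '')
j=5 s[j]='b': π[5]=0 (border '')
j=6 s[j]='b': π[6]=0 (border '')
j=7 s[j]='b': π[7]=0 (border '')
j=8 s[j]='a': π[8]=1 (border 'a')
j=9 s[j]='b': k: 1→0; π[9]=0 (border '')
j=10 s[j]='b': π[10]=0 (border '')
j=11 s[j]='a': π[11]=1 (border 'a')
j=12 s[j]='b': k: 1→0; π[12]=0 (border '')
j=13 s[j]='b': π[13]=0 (border '')
j=14 s[j]='a': π[14]=1 (border 'a')
j=15 s[j]='b': k: 1→0; π[15]=0 (border '')
j=16 s[j]='a': π[16]=1 (border 'a')
j=17 s[j]='a': π[17]=2 (border 'aa')
j=18 s[j]='b': π[18]=3 (border 'aab')
j=19 s[j]='b': π[19]=4 (border 'aabb')
j=20 s[j]='a': k: 4→0; π[20]=1 (border 'a')
j=21 s[j]='a': π[21]=2 (border 'aa')
j=22 s[j]='a': k: 2→1; π[22]=2 (border 'aa')
j=23 s[j]='b': π[23]=3 (border 'aab')
j=24 s[j]='a': k: 3→0; π[24]=1 (border 'a')
j=25 s[j]='b': k: 1→0; π[25]=0 (border '')
j=26 s[j]='b': π[26]=0 (border '')
j=27 s[j]='a': π[27]=1 (border 'a')
j=28 s[j]='a': π[28]=2 (border 'aa')
j=29 s[j]='b': π[29]=3 (border 'aab')
j=30 s[j]='b': π[30]=4 (border 'aabb')
j=31 s[j]='a': k: 4→0; π[31]=1 (border 'a')
j=32 s[j]='a': π[32]=2 (border 'aa')
j=33 s[j]='b': π[33]=3 (border 'aab')
j=34 s[j]='a': k: 3→0; π[34]=1 (border 'a')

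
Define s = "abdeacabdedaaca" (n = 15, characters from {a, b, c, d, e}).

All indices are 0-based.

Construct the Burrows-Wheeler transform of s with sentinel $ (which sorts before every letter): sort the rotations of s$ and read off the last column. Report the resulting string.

rank  rotation          last
    0  $abdeacabdedaaca  a
    1  a$abdeacabdedaac  c
    2  aaca$abdeacabded  d
    3  abdeacabdedaaca$  $
    4  abdedaaca$abdeac  c
    5  aca$abdeacabdeda  a
    6  acabdedaaca$abde  e
    7  bdeacabdedaaca$a  a
    8  bdedaaca$abdeaca  a
    9  ca$abdeacabdedaa  a
   10  cabdedaaca$abdea  a
   11  daaca$abdeacabde  e
   12  deacabdedaaca$ab  b
   13  dedaaca$abdeacab  b
   14  eacabdedaaca$abd  d
   15  edaaca$abdeacabd  d

acd$caeaaaaebbdd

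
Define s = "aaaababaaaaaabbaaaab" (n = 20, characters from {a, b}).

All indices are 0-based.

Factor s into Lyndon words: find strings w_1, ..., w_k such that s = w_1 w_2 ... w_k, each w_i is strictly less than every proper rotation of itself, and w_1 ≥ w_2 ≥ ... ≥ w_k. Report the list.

["aaaabab", "aaaaaabbaaaab"]

emit factor 1: 'aaaabab' (i=0, period=7)
emit factor 2: 'aaaaaabbaaaab' (i=7, period=13)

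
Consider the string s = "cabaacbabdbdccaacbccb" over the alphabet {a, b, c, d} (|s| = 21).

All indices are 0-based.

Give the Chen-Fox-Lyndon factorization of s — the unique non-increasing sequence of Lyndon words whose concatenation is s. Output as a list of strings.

emit factor 1: 'c' (i=0, period=1)
emit factor 2: 'ab' (i=1, period=2)
emit factor 3: 'aacbabdbdccaacbccb' (i=3, period=18)

["c", "ab", "aacbabdbdccaacbccb"]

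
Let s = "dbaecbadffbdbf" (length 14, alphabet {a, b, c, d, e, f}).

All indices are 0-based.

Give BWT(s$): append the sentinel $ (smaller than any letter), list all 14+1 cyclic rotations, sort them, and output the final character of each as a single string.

fbbcdfde$baabfd

rank  rotation         last
    0  $dbaecbadffbdbf  f
    1  adffbdbf$dbaecb  b
    2  aecbadffbdbf$db  b
    3  badffbdbf$dbaec  c
    4  baecbadffbdbf$d  d
    5  bdbf$dbaecbadff  f
    6  bf$dbaecbadffbd  d
    7  cbadffbdbf$dbae  e
    8  dbaecbadffbdbf$  $
    9  dbf$dbaecbadffb  b
   10  dffbdbf$dbaecba  a
   11  ecbadffbdbf$dba  a
   12  f$dbaecbadffbdb  b
   13  fbdbf$dbaecbadf  f
   14  ffbdbf$dbaecbad  d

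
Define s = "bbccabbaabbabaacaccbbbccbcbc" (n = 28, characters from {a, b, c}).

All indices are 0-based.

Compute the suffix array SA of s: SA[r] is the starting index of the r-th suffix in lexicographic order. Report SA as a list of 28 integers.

rank→(start, suffix):
  0 → (7, 'aabbabaacaccbbbccbcbc')
  1 → (13, 'aacaccbbbccbcbc')
  2 → (11, 'abaacaccbbbccbcbc')
  3 → (4, 'abbaabbabaacaccbbbccbcbc')
  4 → (8, 'abbabaacaccbbbccbcbc')
  5 → (14, 'acaccbbbccbcbc')
  6 → (16, 'accbbbccbcbc')
  7 → (6, 'baabbabaacaccbbbccbcbc')
  8 → (12, 'baacaccbbbccbcbc')
  9 → (10, 'babaacaccbbbccbcbc')
  10 → (5, 'bbaabbabaacaccbbbccbcbc')
  11 → (9, 'bbabaacaccbbbccbcbc')
  12 → (19, 'bbbccbcbc')
  13 → (0, 'bbccabbaabbabaacaccbbbccbcbc')
  14 → (20, 'bbccbcbc')
  15 → (26, 'bc')
  16 → (24, 'bcbc')
  17 → (1, 'bccabbaabbabaacaccbbbccbcbc')
  18 → (21, 'bccbcbc')
  19 → (27, 'c')
  20 → (3, 'cabbaabbabaacaccbbbccbcbc')
  21 → (15, 'caccbbbccbcbc')
  22 → (18, 'cbbbccbcbc')
  23 → (25, 'cbc')
  24 → (23, 'cbcbc')
  25 → (2, 'ccabbaabbabaacaccbbbccbcbc')
  26 → (17, 'ccbbbccbcbc')
  27 → (22, 'ccbcbc')

[7, 13, 11, 4, 8, 14, 16, 6, 12, 10, 5, 9, 19, 0, 20, 26, 24, 1, 21, 27, 3, 15, 18, 25, 23, 2, 17, 22]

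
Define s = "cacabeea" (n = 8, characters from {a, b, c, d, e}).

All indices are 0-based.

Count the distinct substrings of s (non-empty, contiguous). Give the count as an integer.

rank | idx | suffix
   0 |   7 | a
   1 |   3 | abeea
   2 |   1 | acabeea
   3 |   4 | beea
   4 |   2 | cabeea
   5 |   0 | cacabeea
   6 |   6 | ea
   7 |   5 | eea

SA = [7, 3, 1, 4, 2, 0, 6, 5]
i: (SA[i-1],SA[i]) lcp shared
  1: (7,3) 1 'a'
  2: (3,1) 1 'a'
  3: (1,4) 0 ''
  4: (4,2) 0 ''
  5: (2,0) 2 'ca'
  6: (0,6) 0 ''
  7: (6,5) 1 'e'

n(n+1)/2 = 8·9/2 = 36
Σ LCP = 0 + 1 + 1 + 0 + 0 + 2 + 0 + 1 = 5
distinct = 36 − 5 = 31

31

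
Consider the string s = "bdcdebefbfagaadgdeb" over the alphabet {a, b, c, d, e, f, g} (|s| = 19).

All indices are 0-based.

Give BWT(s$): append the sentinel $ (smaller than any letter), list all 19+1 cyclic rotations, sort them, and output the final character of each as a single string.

rank  rotation              last
    0  $bdcdebefbfagaadgdeb  b
    1  aadgdeb$bdcdebefbfag  g
    2  adgdeb$bdcdebefbfaga  a
    3  agaadgdeb$bdcdebefbf  f
    4  b$bdcdebefbfagaadgde  e
    5  bdcdebefbfagaadgdeb$  $
    6  befbfagaadgdeb$bdcde  e
    7  bfagaadgdeb$bdcdebef  f
    8  cdebefbfagaadgdeb$bd  d
    9  dcdebefbfagaadgdeb$b  b
   10  deb$bdcdebefbfagaadg  g
   11  debefbfagaadgdeb$bdc  c
   12  dgdeb$bdcdebefbfagaa  a
   13  eb$bdcdebefbfagaadgd  d
   14  ebefbfagaadgdeb$bdcd  d
   15  efbfagaadgdeb$bdcdeb  b
   16  fagaadgdeb$bdcdebefb  b
   17  fbfagaadgdeb$bdcdebe  e
   18  gaadgdeb$bdcdebefbfa  a
   19  gdeb$bdcdebefbfagaad  d

bgafe$efdbgcaddbbead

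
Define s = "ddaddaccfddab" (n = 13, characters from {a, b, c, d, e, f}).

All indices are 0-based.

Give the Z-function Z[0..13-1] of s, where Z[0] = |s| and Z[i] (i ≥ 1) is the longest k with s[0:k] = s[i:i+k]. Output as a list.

[13, 1, 0, 3, 1, 0, 0, 0, 0, 3, 1, 0, 0]

Z[0]=13
i=1: outside box; Z[1]=1 extend→box=[1,2)
i=2: outside box; Z[2]=0
i=3: outside box; Z[3]=3 extend→box=[3,6)
i=4: min(r-i=2, Z[1]=1)=1; Z[4]=1
i=5: min(r-i=1, Z[2]=0)=0; Z[5]=0
i=6: outside box; Z[6]=0
i=7: outside box; Z[7]=0
i=8: outside box; Z[8]=0
i=9: outside box; Z[9]=3 extend→box=[9,12)
i=10: min(r-i=2, Z[1]=1)=1; Z[10]=1
i=11: min(r-i=1, Z[2]=0)=0; Z[11]=0
i=12: outside box; Z[12]=0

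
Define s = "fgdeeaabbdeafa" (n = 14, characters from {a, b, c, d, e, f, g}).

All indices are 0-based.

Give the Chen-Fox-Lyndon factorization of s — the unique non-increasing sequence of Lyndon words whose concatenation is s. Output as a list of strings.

emit factor 1: 'fg' (i=0, period=2)
emit factor 2: 'dee' (i=2, period=3)
emit factor 3: 'aabbdeaf' (i=5, period=8)
emit factor 4: 'a' (i=13, period=1)

["fg", "dee", "aabbdeaf", "a"]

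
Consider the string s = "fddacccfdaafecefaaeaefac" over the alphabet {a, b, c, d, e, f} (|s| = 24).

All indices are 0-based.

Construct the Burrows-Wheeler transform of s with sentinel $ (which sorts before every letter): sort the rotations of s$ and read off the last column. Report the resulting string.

rank  rotation                   last
    0  $fddacccfdaafecefaaeaefac  c
    1  aaeaefac$fddacccfdaafecef  f
    2  aafecefaaeaefac$fddacccfd  d
    3  ac$fddacccfdaafecefaaeaef  f
    4  acccfdaafecefaaeaefac$fdd  d
    5  aeaefac$fddacccfdaafecefa  a
    6  aefac$fddacccfdaafecefaae  e
    7  afecefaaeaefac$fddacccfda  a
    8  c$fddacccfdaafecefaaeaefa  a
    9  cccfdaafecefaaeaefac$fdda  a
   10  ccfdaafecefaaeaefac$fddac  c
   11  cefaaeaefac$fddacccfdaafe  e
   12  cfdaafecefaaeaefac$fddacc  c
   13  daafecefaaeaefac$fddacccf  f
   14  dacccfdaafecefaaeaefac$fd  d
   15  ddacccfdaafecefaaeaefac$f  f
   16  eaefac$fddacccfdaafecefaa  a
   17  ecefaaeaefac$fddacccfdaaf  f
   18  efaaeaefac$fddacccfdaafec  c
   19  efac$fddacccfdaafecefaaea  a
   20  faaeaefac$fddacccfdaafece  e
   21  fac$fddacccfdaafecefaaeae  e
   22  fdaafecefaaeaefac$fddaccc  c
   23  fddacccfdaafecefaaeaefac$  $
   24  fecefaaeaefac$fddacccfdaa  a

cfdfdaeaaacecfdfafcaeec$a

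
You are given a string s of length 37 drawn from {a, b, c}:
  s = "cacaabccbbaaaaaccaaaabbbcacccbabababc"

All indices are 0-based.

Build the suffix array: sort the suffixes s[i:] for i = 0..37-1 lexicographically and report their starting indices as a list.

[10, 17, 11, 18, 12, 19, 3, 13, 30, 32, 20, 34, 4, 1, 14, 25, 9, 29, 31, 33, 8, 21, 22, 35, 23, 5, 36, 16, 2, 0, 24, 28, 7, 15, 27, 6, 26]

rank | idx | suffix
   0 |  10 | aaaaaccaaaabbbcacccbabababc
   1 |  17 | aaaabbbcacccbabababc
   2 |  11 | aaaaccaaaabbbcacccbabababc
   3 |  18 | aaabbbcacccbabababc
   4 |  12 | aaaccaaaabbbcacccbabababc
   5 |  19 | aabbbcacccbabababc
   6 |   3 | aabccbbaaaaaccaaaabbbcacccbabababc
   7 |  13 | aaccaaaabbbcacccbabababc
   8 |  30 | abababc
   9 |  32 | ababc
  10 |  20 | abbbcacccbabababc
  11 |  34 | abc
  12 |   4 | abccbbaaaaaccaaaabbbcacccbabababc
  13 |   1 | acaabccbbaaaaaccaaaabbbcacccbabababc
  14 |  14 | accaaaabbbcacccbabababc
  15 |  25 | acccbabababc
  16 |   9 | baaaaaccaaaabbbcacccbabababc
  17 |  29 | babababc
  18 |  31 | bababc
  19 |  33 | babc
  20 |   8 | bbaaaaaccaaaabbbcacccbabababc
  21 |  21 | bbbcacccbabababc
  22 |  22 | bbcacccbabababc
  23 |  35 | bc
  24 |  23 | bcacccbabababc
  25 |   5 | bccbbaaaaaccaaaabbbcacccbabababc
  26 |  36 | c
  27 |  16 | caaaabbbcacccbabababc
  28 |   2 | caabccbbaaaaaccaaaabbbcacccbabababc
  29 |   0 | cacaabccbbaaaaaccaaaabbbcacccbabababc
  30 |  24 | cacccbabababc
  31 |  28 | cbabababc
  32 |   7 | cbbaaaaaccaaaabbbcacccbabababc
  33 |  15 | ccaaaabbbcacccbabababc
  34 |  27 | ccbabababc
  35 |   6 | ccbbaaaaaccaaaabbbcacccbabababc
  36 |  26 | cccbabababc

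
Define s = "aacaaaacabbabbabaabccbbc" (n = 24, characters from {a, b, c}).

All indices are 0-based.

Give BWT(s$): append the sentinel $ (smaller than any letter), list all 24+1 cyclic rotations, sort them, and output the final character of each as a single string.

ccab$abbcaaaabbaacbabaacb

rank  rotation                   last
    0  $aacaaaacabbabbabaabccbbc  c
    1  aaaacabbabbabaabccbbc$aac  c
    2  aaacabbabbabaabccbbc$aaca  a
    3  aabccbbc$aacaaaacabbabbab  b
    4  aacaaaacabbabbabaabccbbc$  $
    5  aacabbabbabaabccbbc$aacaa  a
    6  abaabccbbc$aacaaaacabbabb  b
    7  abbabaabccbbc$aacaaaacabb  b
    8  abbabbabaabccbbc$aacaaaac  c
    9  abccbbc$aacaaaacabbabbaba  a
   10  acaaaacabbabbabaabccbbc$a  a
   11  acabbabbabaabccbbc$aacaaa  a
   12  baabccbbc$aacaaaacabbabba  a
   13  babaabccbbc$aacaaaacabbab  b
   14  babbabaabccbbc$aacaaaacab  b
   15  bbabaabccbbc$aacaaaacabba  a
   16  bbabbabaabccbbc$aacaaaaca  a
   17  bbc$aacaaaacabbabbabaabcc  c
   18  bc$aacaaaacabbabbabaabccb  b
   19  bccbbc$aacaaaacabbabbabaa  a
   20  c$aacaaaacabbabbabaabccbb  b
   21  caaaacabbabbabaabccbbc$aa  a
   22  cabbabbabaabccbbc$aacaaaa  a
   23  cbbc$aacaaaacabbabbabaabc  c
   24  ccbbc$aacaaaacabbabbabaab  b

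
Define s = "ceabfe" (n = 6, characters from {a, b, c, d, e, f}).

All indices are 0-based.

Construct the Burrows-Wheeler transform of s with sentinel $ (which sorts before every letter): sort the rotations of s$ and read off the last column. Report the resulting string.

rank  rotation last
    0  $ceabfe  e
    1  abfe$ce  e
    2  bfe$cea  a
    3  ceabfe$  $
    4  e$ceabf  f
    5  eabfe$c  c
    6  fe$ceab  b

eea$fcb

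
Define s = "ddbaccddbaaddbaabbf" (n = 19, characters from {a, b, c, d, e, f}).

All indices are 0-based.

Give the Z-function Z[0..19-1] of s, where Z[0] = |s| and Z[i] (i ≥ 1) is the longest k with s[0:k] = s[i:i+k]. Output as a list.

[19, 1, 0, 0, 0, 0, 4, 1, 0, 0, 0, 4, 1, 0, 0, 0, 0, 0, 0]

Z[0]=19
i=1: outside box; Z[1]=1 extend→box=[1,2)
i=2: outside box; Z[2]=0
i=3: outside box; Z[3]=0
i=4: outside box; Z[4]=0
i=5: outside box; Z[5]=0
i=6: outside box; Z[6]=4 extend→box=[6,10)
i=7: min(r-i=3, Z[1]=1)=1; Z[7]=1
i=8: min(r-i=2, Z[2]=0)=0; Z[8]=0
i=9: min(r-i=1, Z[3]=0)=0; Z[9]=0
i=10: outside box; Z[10]=0
i=11: outside box; Z[11]=4 extend→box=[11,15)
i=12: min(r-i=3, Z[1]=1)=1; Z[12]=1
i=13: min(r-i=2, Z[2]=0)=0; Z[13]=0
i=14: min(r-i=1, Z[3]=0)=0; Z[14]=0
i=15: outside box; Z[15]=0
i=16: outside box; Z[16]=0
i=17: outside box; Z[17]=0
i=18: outside box; Z[18]=0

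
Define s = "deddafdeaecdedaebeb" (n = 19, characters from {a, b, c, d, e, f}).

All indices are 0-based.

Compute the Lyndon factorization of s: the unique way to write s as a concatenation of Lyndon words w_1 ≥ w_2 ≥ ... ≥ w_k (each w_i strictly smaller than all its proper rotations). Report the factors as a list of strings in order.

emit factor 1: 'de' (i=0, period=2)
emit factor 2: 'd' (i=2, period=1)
emit factor 3: 'd' (i=3, period=1)
emit factor 4: 'afde' (i=4, period=4)
emit factor 5: 'aecded' (i=8, period=6)
emit factor 6: 'aebeb' (i=14, period=5)

["de", "d", "d", "afde", "aecded", "aebeb"]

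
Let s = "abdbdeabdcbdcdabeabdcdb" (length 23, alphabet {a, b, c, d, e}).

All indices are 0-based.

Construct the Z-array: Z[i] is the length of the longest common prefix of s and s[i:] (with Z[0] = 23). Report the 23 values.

[23, 0, 0, 0, 0, 0, 3, 0, 0, 0, 0, 0, 0, 0, 2, 0, 0, 3, 0, 0, 0, 0, 0]

Z[0]=23
i=1: i≥r, start 0; Z[1]=0
i=2: i≥r, start 0; Z[2]=0
i=3: i≥r, start 0; Z[3]=0
i=4: i≥r, start 0; Z[4]=0
i=5: i≥r, start 0; Z[5]=0
i=6: i≥r, start 0; Z[6]=3 grow→box=[6,9)
i=7: min(r-i=2, Z[1]=0)=0; Z[7]=0
i=8: min(r-i=1, Z[2]=0)=0; Z[8]=0
i=9: i≥r, start 0; Z[9]=0
i=10: i≥r, start 0; Z[10]=0
i=11: i≥r, start 0; Z[11]=0
i=12: i≥r, start 0; Z[12]=0
i=13: i≥r, start 0; Z[13]=0
i=14: i≥r, start 0; Z[14]=2 grow→box=[14,16)
i=15: min(r-i=1, Z[1]=0)=0; Z[15]=0
i=16: i≥r, start 0; Z[16]=0
i=17: i≥r, start 0; Z[17]=3 grow→box=[17,20)
i=18: min(r-i=2, Z[1]=0)=0; Z[18]=0
i=19: min(r-i=1, Z[2]=0)=0; Z[19]=0
i=20: i≥r, start 0; Z[20]=0
i=21: i≥r, start 0; Z[21]=0
i=22: i≥r, start 0; Z[22]=0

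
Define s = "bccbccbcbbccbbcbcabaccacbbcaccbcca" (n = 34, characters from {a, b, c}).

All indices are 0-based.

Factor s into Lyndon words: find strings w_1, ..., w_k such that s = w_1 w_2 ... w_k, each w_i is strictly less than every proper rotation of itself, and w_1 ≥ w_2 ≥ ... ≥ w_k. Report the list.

emit factor 1: 'bcc' (i=0, period=3)
emit factor 2: 'bcc' (i=3, period=3)
emit factor 3: 'bc' (i=6, period=2)
emit factor 4: 'bbcc' (i=8, period=4)
emit factor 5: 'bbcbc' (i=12, period=5)
emit factor 6: 'abaccacbbcaccbcc' (i=17, period=16)
emit factor 7: 'a' (i=33, period=1)

["bcc", "bcc", "bc", "bbcc", "bbcbc", "abaccacbbcaccbcc", "a"]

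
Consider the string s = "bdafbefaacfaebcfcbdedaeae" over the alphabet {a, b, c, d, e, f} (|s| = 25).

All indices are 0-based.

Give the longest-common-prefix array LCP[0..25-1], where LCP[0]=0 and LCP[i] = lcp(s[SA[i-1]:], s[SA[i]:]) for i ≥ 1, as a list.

[0, 1, 1, 2, 2, 1, 0, 1, 2, 1, 0, 1, 2, 0, 2, 1, 0, 1, 1, 1, 1, 0, 2, 1, 1]

sorted suffixes:
  #0 SA[0]=7  'aacfaebcfcbdedaeae'
  #1 SA[1]=8  'acfaebcfcbdedaeae'
  #2 SA[2]=23  'ae'
  #3 SA[3]=21  'aeae'
  #4 SA[4]=11  'aebcfcbdedaeae'
  #5 SA[5]=2  'afbefaacfaebcfcbdedaeae'
  #6 SA[6]=13  'bcfcbdedaeae'
  #7 SA[7]=0  'bdafbefaacfaebcfcbdedaeae'
  #8 SA[8]=17  'bdedaeae'
  #9 SA[9]=4  'befaacfaebcfcbdedaeae'
  #10 SA[10]=16  'cbdedaeae'
  #11 SA[11]=9  'cfaebcfcbdedaeae'
  #12 SA[12]=14  'cfcbdedaeae'
  #13 SA[13]=20  'daeae'
  #14 SA[14]=1  'dafbefaacfaebcfcbdedaeae'
  #15 SA[15]=18  'dedaeae'
  #16 SA[16]=24  'e'
  #17 SA[17]=22  'eae'
  #18 SA[18]=12  'ebcfcbdedaeae'
  #19 SA[19]=19  'edaeae'
  #20 SA[20]=5  'efaacfaebcfcbdedaeae'
  #21 SA[21]=6  'faacfaebcfcbdedaeae'
  #22 SA[22]=10  'faebcfcbdedaeae'
  #23 SA[23]=3  'fbefaacfaebcfcbdedaeae'
  #24 SA[24]=15  'fcbdedaeae'

SA = [7, 8, 23, 21, 11, 2, 13, 0, 17, 4, 16, 9, 14, 20, 1, 18, 24, 22, 12, 19, 5, 6, 10, 3, 15]
[i] adj suffixes → lcp
  [1] 7/8 → 1 ('a')
  [2] 8/23 → 1 ('a')
  [3] 23/21 → 2 ('ae')
  [4] 21/11 → 2 ('ae')
  [5] 11/2 → 1 ('a')
  [6] 2/13 → 0 ('')
  [7] 13/0 → 1 ('b')
  [8] 0/17 → 2 ('bd')
  [9] 17/4 → 1 ('b')
  [10] 4/16 → 0 ('')
  [11] 16/9 → 1 ('c')
  [12] 9/14 → 2 ('cf')
  [13] 14/20 → 0 ('')
  [14] 20/1 → 2 ('da')
  [15] 1/18 → 1 ('d')
  [16] 18/24 → 0 ('')
  [17] 24/22 → 1 ('e')
  [18] 22/12 → 1 ('e')
  [19] 12/19 → 1 ('e')
  [20] 19/5 → 1 ('e')
  [21] 5/6 → 0 ('')
  [22] 6/10 → 2 ('fa')
  [23] 10/3 → 1 ('f')
  [24] 3/15 → 1 ('f')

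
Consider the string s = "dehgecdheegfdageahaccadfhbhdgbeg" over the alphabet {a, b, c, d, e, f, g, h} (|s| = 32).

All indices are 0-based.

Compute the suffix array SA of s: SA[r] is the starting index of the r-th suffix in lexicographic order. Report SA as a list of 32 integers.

rank | idx | suffix
   0 |  18 | accadfhbhdgbeg
   1 |  21 | adfhbhdgbeg
   2 |  13 | ageahaccadfhbhdgbeg
   3 |  16 | ahaccadfhbhdgbeg
   4 |  29 | beg
   5 |  25 | bhdgbeg
   6 |  20 | cadfhbhdgbeg
   7 |  19 | ccadfhbhdgbeg
   8 |   5 | cdheegfdageahaccadfhbhdgbeg
   9 |  12 | dageahaccadfhbhdgbeg
  10 |   0 | dehgecdheegfdageahaccadfhbhdgbeg
  11 |  22 | dfhbhdgbeg
  12 |  27 | dgbeg
  13 |   6 | dheegfdageahaccadfhbhdgbeg
  14 |  15 | eahaccadfhbhdgbeg
  15 |   4 | ecdheegfdageahaccadfhbhdgbeg
  16 |   8 | eegfdageahaccadfhbhdgbeg
  17 |  30 | eg
  18 |   9 | egfdageahaccadfhbhdgbeg
  19 |   1 | ehgecdheegfdageahaccadfhbhdgbeg
  20 |  11 | fdageahaccadfhbhdgbeg
  21 |  23 | fhbhdgbeg
  22 |  31 | g
  23 |  28 | gbeg
  24 |  14 | geahaccadfhbhdgbeg
  25 |   3 | gecdheegfdageahaccadfhbhdgbeg
  26 |  10 | gfdageahaccadfhbhdgbeg
  27 |  17 | haccadfhbhdgbeg
  28 |  24 | hbhdgbeg
  29 |  26 | hdgbeg
  30 |   7 | heegfdageahaccadfhbhdgbeg
  31 |   2 | hgecdheegfdageahaccadfhbhdgbeg

[18, 21, 13, 16, 29, 25, 20, 19, 5, 12, 0, 22, 27, 6, 15, 4, 8, 30, 9, 1, 11, 23, 31, 28, 14, 3, 10, 17, 24, 26, 7, 2]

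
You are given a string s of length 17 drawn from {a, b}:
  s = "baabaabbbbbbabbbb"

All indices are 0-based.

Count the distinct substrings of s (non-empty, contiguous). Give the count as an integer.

111

sorted suffixes:
  #0 SA[0]=1  'aabaabbbbbbabbbb'
  #1 SA[1]=4  'aabbbbbbabbbb'
  #2 SA[2]=2  'abaabbbbbbabbbb'
  #3 SA[3]=12  'abbbb'
  #4 SA[4]=5  'abbbbbbabbbb'
  #5 SA[5]=16  'b'
  #6 SA[6]=0  'baabaabbbbbbabbbb'
  #7 SA[7]=3  'baabbbbbbabbbb'
  #8 SA[8]=11  'babbbb'
  #9 SA[9]=15  'bb'
  #10 SA[10]=10  'bbabbbb'
  #11 SA[11]=14  'bbb'
  #12 SA[12]=9  'bbbabbbb'
  #13 SA[13]=13  'bbbb'
  #14 SA[14]=8  'bbbbabbbb'
  #15 SA[15]=7  'bbbbbabbbb'
  #16 SA[16]=6  'bbbbbbabbbb'

SA = [1, 4, 2, 12, 5, 16, 0, 3, 11, 15, 10, 14, 9, 13, 8, 7, 6]
[i] adj suffixes → lcp
  [1] 1/4 → 3 ('aab')
  [2] 4/2 → 1 ('a')
  [3] 2/12 → 2 ('ab')
  [4] 12/5 → 5 ('abbbb')
  [5] 5/16 → 0 ('')
  [6] 16/0 → 1 ('b')
  [7] 0/3 → 4 ('baab')
  [8] 3/11 → 2 ('ba')
  [9] 11/15 → 1 ('b')
  [10] 15/10 → 2 ('bb')
  [11] 10/14 → 2 ('bb')
  [12] 14/9 → 3 ('bbb')
  [13] 9/13 → 3 ('bbb')
  [14] 13/8 → 4 ('bbbb')
  [15] 8/7 → 4 ('bbbb')
  [16] 7/6 → 5 ('bbbbb')

n(n+1)/2 = 17·18/2 = 153
Σ LCP = 0 + 3 + 1 + 2 + 5 + 0 + 1 + 4 + 2 + 1 + 2 + 2 + 3 + 3 + 4 + 4 + 5 = 42
distinct = 153 − 42 = 111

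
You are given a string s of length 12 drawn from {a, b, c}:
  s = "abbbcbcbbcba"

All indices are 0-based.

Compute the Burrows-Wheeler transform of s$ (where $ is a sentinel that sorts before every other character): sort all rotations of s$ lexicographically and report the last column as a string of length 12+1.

ab$cacbbcbbbb

rank  rotation       last
    0  $abbbcbcbbcba  a
    1  a$abbbcbcbbcb  b
    2  abbbcbcbbcba$  $
    3  ba$abbbcbcbbc  c
    4  bbbcbcbbcba$a  a
    5  bbcba$abbbcbc  c
    6  bbcbcbbcba$ab  b
    7  bcba$abbbcbcb  b
    8  bcbbcba$abbbc  c
    9  bcbcbbcba$abb  b
   10  cba$abbbcbcbb  b
   11  cbbcba$abbbcb  b
   12  cbcbbcba$abbb  b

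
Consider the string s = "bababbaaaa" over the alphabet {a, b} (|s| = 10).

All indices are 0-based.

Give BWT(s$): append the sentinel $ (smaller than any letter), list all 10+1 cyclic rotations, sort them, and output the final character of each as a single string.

rank  rotation     last
    0  $bababbaaaa  a
    1  a$bababbaaa  a
    2  aa$bababbaa  a
    3  aaa$bababba  a
    4  aaaa$bababb  b
    5  ababbaaaa$b  b
    6  abbaaaa$bab  b
    7  baaaa$babab  b
    8  bababbaaaa$  $
    9  babbaaaa$ba  a
   10  bbaaaa$baba  a

aaaabbbb$aa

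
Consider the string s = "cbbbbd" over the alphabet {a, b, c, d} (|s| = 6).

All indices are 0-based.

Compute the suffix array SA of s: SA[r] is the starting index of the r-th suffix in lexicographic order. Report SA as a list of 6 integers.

rank→(start, suffix):
  0 → (1, 'bbbbd')
  1 → (2, 'bbbd')
  2 → (3, 'bbd')
  3 → (4, 'bd')
  4 → (0, 'cbbbbd')
  5 → (5, 'd')

[1, 2, 3, 4, 0, 5]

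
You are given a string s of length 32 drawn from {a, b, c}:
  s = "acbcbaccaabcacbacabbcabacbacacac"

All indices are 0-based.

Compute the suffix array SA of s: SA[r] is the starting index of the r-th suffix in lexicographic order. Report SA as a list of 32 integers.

[8, 21, 17, 9, 30, 15, 28, 26, 12, 23, 0, 5, 14, 25, 22, 4, 18, 19, 10, 2, 31, 7, 20, 16, 29, 27, 11, 13, 24, 3, 1, 6]

sorted suffixes:
  #0 SA[0]=8  'aabcacbacabbcabacbacacac'
  #1 SA[1]=21  'abacbacacac'
  #2 SA[2]=17  'abbcabacbacacac'
  #3 SA[3]=9  'abcacbacabbcabacbacacac'
  #4 SA[4]=30  'ac'
  #5 SA[5]=15  'acabbcabacbacacac'
  #6 SA[6]=28  'acac'
  #7 SA[7]=26  'acacac'
  #8 SA[8]=12  'acbacabbcabacbacacac'
  #9 SA[9]=23  'acbacacac'
  #10 SA[10]=0  'acbcbaccaabcacbacabbcabacbacacac'
  #11 SA[11]=5  'accaabcacbacabbcabacbacacac'
  #12 SA[12]=14  'bacabbcabacbacacac'
  #13 SA[13]=25  'bacacac'
  #14 SA[14]=22  'bacbacacac'
  #15 SA[15]=4  'baccaabcacbacabbcabacbacacac'
  #16 SA[16]=18  'bbcabacbacacac'
  #17 SA[17]=19  'bcabacbacacac'
  #18 SA[18]=10  'bcacbacabbcabacbacacac'
  #19 SA[19]=2  'bcbaccaabcacbacabbcabacbacacac'
  #20 SA[20]=31  'c'
  #21 SA[21]=7  'caabcacbacabbcabacbacacac'
  #22 SA[22]=20  'cabacbacacac'
  #23 SA[23]=16  'cabbcabacbacacac'
  #24 SA[24]=29  'cac'
  #25 SA[25]=27  'cacac'
  #26 SA[26]=11  'cacbacabbcabacbacacac'
  #27 SA[27]=13  'cbacabbcabacbacacac'
  #28 SA[28]=24  'cbacacac'
  #29 SA[29]=3  'cbaccaabcacbacabbcabacbacacac'
  #30 SA[30]=1  'cbcbaccaabcacbacabbcabacbacacac'
  #31 SA[31]=6  'ccaabcacbacabbcabacbacacac'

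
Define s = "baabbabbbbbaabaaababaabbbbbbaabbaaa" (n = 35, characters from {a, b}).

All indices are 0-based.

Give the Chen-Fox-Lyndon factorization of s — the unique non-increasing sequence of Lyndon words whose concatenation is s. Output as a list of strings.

["b", "aabbabbbbb", "aab", "aaababaabbbbbbaabb", "a", "a", "a"]

emit factor 1: 'b' (i=0, period=1)
emit factor 2: 'aabbabbbbb' (i=1, period=10)
emit factor 3: 'aab' (i=11, period=3)
emit factor 4: 'aaababaabbbbbbaabb' (i=14, period=18)
emit factor 5: 'a' (i=32, period=1)
emit factor 6: 'a' (i=33, period=1)
emit factor 7: 'a' (i=34, period=1)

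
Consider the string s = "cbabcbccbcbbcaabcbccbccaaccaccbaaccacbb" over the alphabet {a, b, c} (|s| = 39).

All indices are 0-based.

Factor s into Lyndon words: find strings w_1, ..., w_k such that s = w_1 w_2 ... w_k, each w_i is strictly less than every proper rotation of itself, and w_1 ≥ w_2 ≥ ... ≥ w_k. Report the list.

emit factor 1: 'c' (i=0, period=1)
emit factor 2: 'b' (i=1, period=1)
emit factor 3: 'abcbccbcbbc' (i=2, period=11)
emit factor 4: 'aabcbccbccaaccaccbaaccacbb' (i=13, period=26)

["c", "b", "abcbccbcbbc", "aabcbccbccaaccaccbaaccacbb"]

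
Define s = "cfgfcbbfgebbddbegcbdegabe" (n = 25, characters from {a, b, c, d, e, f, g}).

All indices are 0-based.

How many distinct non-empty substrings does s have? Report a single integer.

sorted suffixes:
  #0 SA[0]=22  'abe'
  #1 SA[1]=10  'bbddbegcbdegabe'
  #2 SA[2]=5  'bbfgebbddbegcbdegabe'
  #3 SA[3]=11  'bddbegcbdegabe'
  #4 SA[4]=18  'bdegabe'
  #5 SA[5]=23  'be'
  #6 SA[6]=14  'begcbdegabe'
  #7 SA[7]=6  'bfgebbddbegcbdegabe'
  #8 SA[8]=4  'cbbfgebbddbegcbdegabe'
  #9 SA[9]=17  'cbdegabe'
  #10 SA[10]=0  'cfgfcbbfgebbddbegcbdegabe'
  #11 SA[11]=13  'dbegcbdegabe'
  #12 SA[12]=12  'ddbegcbdegabe'
  #13 SA[13]=19  'degabe'
  #14 SA[14]=24  'e'
  #15 SA[15]=9  'ebbddbegcbdegabe'
  #16 SA[16]=20  'egabe'
  #17 SA[17]=15  'egcbdegabe'
  #18 SA[18]=3  'fcbbfgebbddbegcbdegabe'
  #19 SA[19]=7  'fgebbddbegcbdegabe'
  #20 SA[20]=1  'fgfcbbfgebbddbegcbdegabe'
  #21 SA[21]=21  'gabe'
  #22 SA[22]=16  'gcbdegabe'
  #23 SA[23]=8  'gebbddbegcbdegabe'
  #24 SA[24]=2  'gfcbbfgebbddbegcbdegabe'

SA = [22, 10, 5, 11, 18, 23, 14, 6, 4, 17, 0, 13, 12, 19, 24, 9, 20, 15, 3, 7, 1, 21, 16, 8, 2]
i: (SA[i-1],SA[i]) lcp shared
  1: (22,10) 0 ''
  2: (10,5) 2 'bb'
  3: (5,11) 1 'b'
  4: (11,18) 2 'bd'
  5: (18,23) 1 'b'
  6: (23,14) 2 'be'
  7: (14,6) 1 'b'
  8: (6,4) 0 ''
  9: (4,17) 2 'cb'
  10: (17,0) 1 'c'
  11: (0,13) 0 ''
  12: (13,12) 1 'd'
  13: (12,19) 1 'd'
  14: (19,24) 0 ''
  15: (24,9) 1 'e'
  16: (9,20) 1 'e'
  17: (20,15) 2 'eg'
  18: (15,3) 0 ''
  19: (3,7) 1 'f'
  20: (7,1) 2 'fg'
  21: (1,21) 0 ''
  22: (21,16) 1 'g'
  23: (16,8) 1 'g'
  24: (8,2) 1 'g'

n(n+1)/2 = 25·26/2 = 325
Σ LCP = 0 + 0 + 2 + 1 + 2 + 1 + 2 + 1 + 0 + 2 + 1 + 0 + 1 + 1 + 0 + 1 + 1 + 2 + 0 + 1 + 2 + 0 + 1 + 1 + 1 = 24
distinct = 325 − 24 = 301

301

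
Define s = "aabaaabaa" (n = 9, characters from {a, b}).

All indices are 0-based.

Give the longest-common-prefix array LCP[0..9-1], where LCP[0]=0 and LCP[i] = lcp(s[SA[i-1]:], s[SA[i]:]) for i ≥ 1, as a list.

sorted suffixes:
  #0 SA[0]=8  'a'
  #1 SA[1]=7  'aa'
  #2 SA[2]=3  'aaabaa'
  #3 SA[3]=4  'aabaa'
  #4 SA[4]=0  'aabaaabaa'
  #5 SA[5]=5  'abaa'
  #6 SA[6]=1  'abaaabaa'
  #7 SA[7]=6  'baa'
  #8 SA[8]=2  'baaabaa'

SA = [8, 7, 3, 4, 0, 5, 1, 6, 2]
rank  pair      lcp
   1  s[8:],s[7:]  1  'a'
   2  s[7:],s[3:]  2  'aa'
   3  s[3:],s[4:]  2  'aa'
   4  s[4:],s[0:]  5  'aabaa'
   5  s[0:],s[5:]  1  'a'
   6  s[5:],s[1:]  4  'abaa'
   7  s[1:],s[6:]  0  ''
   8  s[6:],s[2:]  3  'baa'

[0, 1, 2, 2, 5, 1, 4, 0, 3]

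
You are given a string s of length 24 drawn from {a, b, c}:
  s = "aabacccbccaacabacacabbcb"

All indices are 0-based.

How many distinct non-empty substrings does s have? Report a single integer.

258

rank→(start, suffix):
  0 → (0, 'aabacccbccaacabacacabbcb')
  1 → (10, 'aacabacacabbcb')
  2 → (13, 'abacacabbcb')
  3 → (1, 'abacccbccaacabacacabbcb')
  4 → (19, 'abbcb')
  5 → (11, 'acabacacabbcb')
  6 → (17, 'acabbcb')
  7 → (15, 'acacabbcb')
  8 → (3, 'acccbccaacabacacabbcb')
  9 → (23, 'b')
  10 → (14, 'bacacabbcb')
  11 → (2, 'bacccbccaacabacacabbcb')
  12 → (20, 'bbcb')
  13 → (21, 'bcb')
  14 → (7, 'bccaacabacacabbcb')
  15 → (9, 'caacabacacabbcb')
  16 → (12, 'cabacacabbcb')
  17 → (18, 'cabbcb')
  18 → (16, 'cacabbcb')
  19 → (22, 'cb')
  20 → (6, 'cbccaacabacacabbcb')
  21 → (8, 'ccaacabacacabbcb')
  22 → (5, 'ccbccaacabacacabbcb')
  23 → (4, 'cccbccaacabacacabbcb')

SA = [0, 10, 13, 1, 19, 11, 17, 15, 3, 23, 14, 2, 20, 21, 7, 9, 12, 18, 16, 22, 6, 8, 5, 4]
i: (SA[i-1],SA[i]) lcp shared
  1: (0,10) 2 'aa'
  2: (10,13) 1 'a'
  3: (13,1) 4 'abac'
  4: (1,19) 2 'ab'
  5: (19,11) 1 'a'
  6: (11,17) 4 'acab'
  7: (17,15) 3 'aca'
  8: (15,3) 2 'ac'
  9: (3,23) 0 ''
  10: (23,14) 1 'b'
  11: (14,2) 3 'bac'
  12: (2,20) 1 'b'
  13: (20,21) 1 'b'
  14: (21,7) 2 'bc'
  15: (7,9) 0 ''
  16: (9,12) 2 'ca'
  17: (12,18) 3 'cab'
  18: (18,16) 2 'ca'
  19: (16,22) 1 'c'
  20: (22,6) 2 'cb'
  21: (6,8) 1 'c'
  22: (8,5) 2 'cc'
  23: (5,4) 2 'cc'

n(n+1)/2 = 24·25/2 = 300
Σ LCP = 0 + 2 + 1 + 4 + 2 + 1 + 4 + 3 + 2 + 0 + 1 + 3 + 1 + 1 + 2 + 0 + 2 + 3 + 2 + 1 + 2 + 1 + 2 + 2 = 42
distinct = 300 − 42 = 258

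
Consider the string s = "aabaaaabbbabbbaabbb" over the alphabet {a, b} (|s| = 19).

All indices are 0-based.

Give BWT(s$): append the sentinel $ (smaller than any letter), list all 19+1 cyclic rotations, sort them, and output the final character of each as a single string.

rank  rotation              last
    0  $aabaaaabbbabbbaabbb  b
    1  aaaabbbabbbaabbb$aab  b
    2  aaabbbabbbaabbb$aaba  a
    3  aabaaaabbbabbbaabbb$  $
    4  aabbb$aabaaaabbbabbb  b
    5  aabbbabbbaabbb$aabaa  a
    6  abaaaabbbabbbaabbb$a  a
    7  abbb$aabaaaabbbabbba  a
    8  abbbaabbb$aabaaaabbb  b
    9  abbbabbbaabbb$aabaaa  a
   10  b$aabaaaabbbabbbaabb  b
   11  baaaabbbabbbaabbb$aa  a
   12  baabbb$aabaaaabbbabb  b
   13  babbbaabbb$aabaaaabb  b
   14  bb$aabaaaabbbabbbaab  b
   15  bbaabbb$aabaaaabbbab  b
   16  bbabbbaabbb$aabaaaab  b
   17  bbb$aabaaaabbbabbbaa  a
   18  bbbaabbb$aabaaaabbba  a
   19  bbbabbbaabbb$aabaaaa  a

bba$baaabababbbbbaaa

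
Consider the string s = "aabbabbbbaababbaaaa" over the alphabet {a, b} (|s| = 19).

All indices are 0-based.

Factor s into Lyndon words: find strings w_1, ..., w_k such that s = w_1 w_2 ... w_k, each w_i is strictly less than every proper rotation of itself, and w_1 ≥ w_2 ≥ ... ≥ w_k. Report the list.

emit factor 1: 'aabbabbbb' (i=0, period=9)
emit factor 2: 'aababb' (i=9, period=6)
emit factor 3: 'a' (i=15, period=1)
emit factor 4: 'a' (i=16, period=1)
emit factor 5: 'a' (i=17, period=1)
emit factor 6: 'a' (i=18, period=1)

["aabbabbbb", "aababb", "a", "a", "a", "a"]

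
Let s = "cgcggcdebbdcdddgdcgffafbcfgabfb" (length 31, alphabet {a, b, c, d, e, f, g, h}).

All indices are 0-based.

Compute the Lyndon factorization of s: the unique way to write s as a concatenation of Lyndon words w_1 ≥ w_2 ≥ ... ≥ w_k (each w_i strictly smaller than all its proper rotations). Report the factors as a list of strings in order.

["cgcgg", "cde", "bbdcdddgdcgff", "afbcfg", "abfb"]

emit factor 1: 'cgcgg' (i=0, period=5)
emit factor 2: 'cde' (i=5, period=3)
emit factor 3: 'bbdcdddgdcgff' (i=8, period=13)
emit factor 4: 'afbcfg' (i=21, period=6)
emit factor 5: 'abfb' (i=27, period=4)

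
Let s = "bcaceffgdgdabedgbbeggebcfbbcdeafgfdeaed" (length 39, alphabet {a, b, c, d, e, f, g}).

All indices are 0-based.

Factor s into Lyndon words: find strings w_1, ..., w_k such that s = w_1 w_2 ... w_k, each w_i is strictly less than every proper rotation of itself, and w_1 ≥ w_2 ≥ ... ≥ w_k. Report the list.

emit factor 1: 'bc' (i=0, period=2)
emit factor 2: 'aceffgdgd' (i=2, period=9)
emit factor 3: 'abedgbbeggebcfbbcdeafgfdeaed' (i=11, period=28)

["bc", "aceffgdgd", "abedgbbeggebcfbbcdeafgfdeaed"]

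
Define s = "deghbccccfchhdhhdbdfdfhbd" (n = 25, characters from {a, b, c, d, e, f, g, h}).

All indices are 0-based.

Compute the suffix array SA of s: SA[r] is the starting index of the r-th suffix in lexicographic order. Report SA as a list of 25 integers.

[4, 23, 17, 5, 6, 7, 8, 10, 24, 16, 0, 18, 20, 13, 1, 9, 19, 21, 2, 3, 22, 15, 12, 14, 11]

rank | idx | suffix
   0 |   4 | bccccfchhdhhdbdfdfhbd
   1 |  23 | bd
   2 |  17 | bdfdfhbd
   3 |   5 | ccccfchhdhhdbdfdfhbd
   4 |   6 | cccfchhdhhdbdfdfhbd
   5 |   7 | ccfchhdhhdbdfdfhbd
   6 |   8 | cfchhdhhdbdfdfhbd
   7 |  10 | chhdhhdbdfdfhbd
   8 |  24 | d
   9 |  16 | dbdfdfhbd
  10 |   0 | deghbccccfchhdhhdbdfdfhbd
  11 |  18 | dfdfhbd
  12 |  20 | dfhbd
  13 |  13 | dhhdbdfdfhbd
  14 |   1 | eghbccccfchhdhhdbdfdfhbd
  15 |   9 | fchhdhhdbdfdfhbd
  16 |  19 | fdfhbd
  17 |  21 | fhbd
  18 |   2 | ghbccccfchhdhhdbdfdfhbd
  19 |   3 | hbccccfchhdhhdbdfdfhbd
  20 |  22 | hbd
  21 |  15 | hdbdfdfhbd
  22 |  12 | hdhhdbdfdfhbd
  23 |  14 | hhdbdfdfhbd
  24 |  11 | hhdhhdbdfdfhbd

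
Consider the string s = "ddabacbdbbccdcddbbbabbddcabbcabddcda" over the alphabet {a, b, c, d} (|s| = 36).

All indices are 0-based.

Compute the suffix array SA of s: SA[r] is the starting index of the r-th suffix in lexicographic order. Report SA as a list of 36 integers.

[35, 2, 25, 19, 29, 4, 18, 3, 17, 16, 26, 8, 20, 27, 9, 6, 21, 30, 24, 28, 5, 10, 33, 11, 13, 34, 1, 15, 7, 23, 32, 12, 0, 14, 22, 31]

rank→(start, suffix):
  0 → (35, 'a')
  1 → (2, 'abacbdbbccdcddbbbabbddcabbcabddcda')
  2 → (25, 'abbcabddcda')
  3 → (19, 'abbddcabbcabddcda')
  4 → (29, 'abddcda')
  5 → (4, 'acbdbbccdcddbbbabbddcabbcabddcda')
  6 → (18, 'babbddcabbcabddcda')
  7 → (3, 'bacbdbbccdcddbbbabbddcabbcabddcda')
  8 → (17, 'bbabbddcabbcabddcda')
  9 → (16, 'bbbabbddcabbcabddcda')
  10 → (26, 'bbcabddcda')
  11 → (8, 'bbccdcddbbbabbddcabbcabddcda')
  12 → (20, 'bbddcabbcabddcda')
  13 → (27, 'bcabddcda')
  14 → (9, 'bccdcddbbbabbddcabbcabddcda')
  15 → (6, 'bdbbccdcddbbbabbddcabbcabddcda')
  16 → (21, 'bddcabbcabddcda')
  17 → (30, 'bddcda')
  18 → (24, 'cabbcabddcda')
  19 → (28, 'cabddcda')
  20 → (5, 'cbdbbccdcddbbbabbddcabbcabddcda')
  21 → (10, 'ccdcddbbbabbddcabbcabddcda')
  22 → (33, 'cda')
  23 → (11, 'cdcddbbbabbddcabbcabddcda')
  24 → (13, 'cddbbbabbddcabbcabddcda')
  25 → (34, 'da')
  26 → (1, 'dabacbdbbccdcddbbbabbddcabbcabddcda')
  27 → (15, 'dbbbabbddcabbcabddcda')
  28 → (7, 'dbbccdcddbbbabbddcabbcabddcda')
  29 → (23, 'dcabbcabddcda')
  30 → (32, 'dcda')
  31 → (12, 'dcddbbbabbddcabbcabddcda')
  32 → (0, 'ddabacbdbbccdcddbbbabbddcabbcabddcda')
  33 → (14, 'ddbbbabbddcabbcabddcda')
  34 → (22, 'ddcabbcabddcda')
  35 → (31, 'ddcda')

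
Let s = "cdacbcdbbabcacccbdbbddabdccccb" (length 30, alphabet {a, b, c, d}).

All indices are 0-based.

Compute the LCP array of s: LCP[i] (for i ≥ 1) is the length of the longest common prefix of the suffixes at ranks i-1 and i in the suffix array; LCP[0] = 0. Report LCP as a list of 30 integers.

sorted suffixes:
  #0 SA[0]=9  'abcacccbdbbddabdccccb'
  #1 SA[1]=22  'abdccccb'
  #2 SA[2]=2  'acbcdbbabcacccbdbbddabdccccb'
  #3 SA[3]=12  'acccbdbbddabdccccb'
  #4 SA[4]=29  'b'
  #5 SA[5]=8  'babcacccbdbbddabdccccb'
  #6 SA[6]=7  'bbabcacccbdbbddabdccccb'
  #7 SA[7]=18  'bbddabdccccb'
  #8 SA[8]=10  'bcacccbdbbddabdccccb'
  #9 SA[9]=4  'bcdbbabcacccbdbbddabdccccb'
  #10 SA[10]=16  'bdbbddabdccccb'
  #11 SA[11]=23  'bdccccb'
  #12 SA[12]=19  'bddabdccccb'
  #13 SA[13]=11  'cacccbdbbddabdccccb'
  #14 SA[14]=28  'cb'
  #15 SA[15]=3  'cbcdbbabcacccbdbbddabdccccb'
  #16 SA[16]=15  'cbdbbddabdccccb'
  #17 SA[17]=27  'ccb'
  #18 SA[18]=14  'ccbdbbddabdccccb'
  #19 SA[19]=26  'cccb'
  #20 SA[20]=13  'cccbdbbddabdccccb'
  #21 SA[21]=25  'ccccb'
  #22 SA[22]=0  'cdacbcdbbabcacccbdbbddabdccccb'
  #23 SA[23]=5  'cdbbabcacccbdbbddabdccccb'
  #24 SA[24]=21  'dabdccccb'
  #25 SA[25]=1  'dacbcdbbabcacccbdbbddabdccccb'
  #26 SA[26]=6  'dbbabcacccbdbbddabdccccb'
  #27 SA[27]=17  'dbbddabdccccb'
  #28 SA[28]=24  'dccccb'
  #29 SA[29]=20  'ddabdccccb'

SA = [9, 22, 2, 12, 29, 8, 7, 18, 10, 4, 16, 23, 19, 11, 28, 3, 15, 27, 14, 26, 13, 25, 0, 5, 21, 1, 6, 17, 24, 20]
i: (SA[i-1],SA[i]) lcp shared
  1: (9,22) 2 'ab'
  2: (22,2) 1 'a'
  3: (2,12) 2 'ac'
  4: (12,29) 0 ''
  5: (29,8) 1 'b'
  6: (8,7) 1 'b'
  7: (7,18) 2 'bb'
  8: (18,10) 1 'b'
  9: (10,4) 2 'bc'
  10: (4,16) 1 'b'
  11: (16,23) 2 'bd'
  12: (23,19) 2 'bd'
  13: (19,11) 0 ''
  14: (11,28) 1 'c'
  15: (28,3) 2 'cb'
  16: (3,15) 2 'cb'
  17: (15,27) 1 'c'
  18: (27,14) 3 'ccb'
  19: (14,26) 2 'cc'
  20: (26,13) 4 'cccb'
  21: (13,25) 3 'ccc'
  22: (25,0) 1 'c'
  23: (0,5) 2 'cd'
  24: (5,21) 0 ''
  25: (21,1) 2 'da'
  26: (1,6) 1 'd'
  27: (6,17) 3 'dbb'
  28: (17,24) 1 'd'
  29: (24,20) 1 'd'

[0, 2, 1, 2, 0, 1, 1, 2, 1, 2, 1, 2, 2, 0, 1, 2, 2, 1, 3, 2, 4, 3, 1, 2, 0, 2, 1, 3, 1, 1]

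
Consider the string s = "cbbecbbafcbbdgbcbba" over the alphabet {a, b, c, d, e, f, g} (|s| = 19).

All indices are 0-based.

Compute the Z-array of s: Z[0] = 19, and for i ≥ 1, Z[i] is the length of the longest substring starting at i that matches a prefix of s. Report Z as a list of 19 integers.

[19, 0, 0, 0, 3, 0, 0, 0, 0, 3, 0, 0, 0, 0, 0, 3, 0, 0, 0]

Z[0]=19
i=1: i≥r, start 0; Z[1]=0
i=2: i≥r, start 0; Z[2]=0
i=3: i≥r, start 0; Z[3]=0
i=4: i≥r, start 0; Z[4]=3 scan→box=[4,7)
i=5: min(r-i=2, Z[1]=0)=0; Z[5]=0
i=6: min(r-i=1, Z[2]=0)=0; Z[6]=0
i=7: i≥r, start 0; Z[7]=0
i=8: i≥r, start 0; Z[8]=0
i=9: i≥r, start 0; Z[9]=3 scan→box=[9,12)
i=10: min(r-i=2, Z[1]=0)=0; Z[10]=0
i=11: min(r-i=1, Z[2]=0)=0; Z[11]=0
i=12: i≥r, start 0; Z[12]=0
i=13: i≥r, start 0; Z[13]=0
i=14: i≥r, start 0; Z[14]=0
i=15: i≥r, start 0; Z[15]=3 scan→box=[15,18)
i=16: min(r-i=2, Z[1]=0)=0; Z[16]=0
i=17: min(r-i=1, Z[2]=0)=0; Z[17]=0
i=18: i≥r, start 0; Z[18]=0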